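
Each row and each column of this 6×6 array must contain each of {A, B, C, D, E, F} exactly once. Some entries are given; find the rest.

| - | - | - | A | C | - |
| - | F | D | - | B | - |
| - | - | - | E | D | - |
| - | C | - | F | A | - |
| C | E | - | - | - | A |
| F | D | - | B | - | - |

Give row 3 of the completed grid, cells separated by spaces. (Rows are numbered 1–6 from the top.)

B A C E D F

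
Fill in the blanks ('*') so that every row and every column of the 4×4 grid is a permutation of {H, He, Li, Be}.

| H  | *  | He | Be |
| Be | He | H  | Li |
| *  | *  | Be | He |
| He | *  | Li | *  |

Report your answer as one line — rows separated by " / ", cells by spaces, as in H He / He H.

H Li He Be / Be He H Li / Li H Be He / He Be Li H

Cell (r1,c2): row 1 has {H,He,Be}; column 2 has {He} → Li.
Cell (r3,c1): row 3 has {He,Be}; column 1 has {H,He,Be} → Li.
Cell (r3,c2): row 3 has {He,Li,Be}; column 2 has {He,Li} → H.
Cell (r4,c2): row 4 has {He,Li}; column 2 has {H,He,Li} → Be.
Cell (r4,c4): row 4 has {He,Li,Be}; column 4 has {He,Li,Be} → H.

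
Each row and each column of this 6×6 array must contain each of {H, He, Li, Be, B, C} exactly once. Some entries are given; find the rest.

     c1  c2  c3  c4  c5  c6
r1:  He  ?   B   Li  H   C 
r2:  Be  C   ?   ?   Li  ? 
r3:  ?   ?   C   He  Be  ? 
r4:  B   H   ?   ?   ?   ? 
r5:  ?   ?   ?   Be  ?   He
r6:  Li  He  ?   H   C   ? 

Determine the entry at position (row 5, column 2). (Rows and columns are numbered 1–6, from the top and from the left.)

(r1,c2) = Be
(r2,c4) = B
(r2,c6) = H
(r3,c1) = H
(r4,c4) = C
(r4,c5) = He
(r5,c1) = C
(r5,c5) = B
(r6,c3) = Be
(r6,c6) = B
(r2,c3) = He
(r3,c6) = Li
(r4,c3) = Li
(r4,c6) = Be
(r5,c2) = Li

Li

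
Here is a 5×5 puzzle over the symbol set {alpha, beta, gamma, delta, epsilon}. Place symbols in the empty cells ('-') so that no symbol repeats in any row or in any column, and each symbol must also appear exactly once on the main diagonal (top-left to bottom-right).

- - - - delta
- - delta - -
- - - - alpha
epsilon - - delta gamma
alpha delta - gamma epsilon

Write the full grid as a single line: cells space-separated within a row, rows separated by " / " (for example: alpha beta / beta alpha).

(r2,c5) = beta
(r5,c3) = beta
(r2,c1) = gamma
(r2,c2) = alpha
(r2,c4) = epsilon
(r3,c3) = gamma
(r3,c4) = beta
(r4,c2) = beta
(r4,c3) = alpha
(r1,c1) = beta
(r1,c3) = epsilon
(r1,c4) = alpha
(r3,c1) = delta
(r3,c2) = epsilon
(r1,c2) = gamma

beta gamma epsilon alpha delta / gamma alpha delta epsilon beta / delta epsilon gamma beta alpha / epsilon beta alpha delta gamma / alpha delta beta gamma epsilon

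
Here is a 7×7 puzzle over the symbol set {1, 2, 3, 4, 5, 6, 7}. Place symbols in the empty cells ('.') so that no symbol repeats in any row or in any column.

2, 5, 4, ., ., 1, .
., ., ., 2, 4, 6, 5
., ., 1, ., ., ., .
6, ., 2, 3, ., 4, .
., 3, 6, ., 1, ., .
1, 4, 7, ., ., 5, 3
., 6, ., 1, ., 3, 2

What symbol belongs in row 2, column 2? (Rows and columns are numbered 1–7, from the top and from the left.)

Cell (r2,c3): row 2 has {2,4,5,6}; column 3 has {1,2,4,6,7} → 3.
Cell (r6,c4): row 6 has {1,3,4,5,7}; column 4 has {1,2,3} → 6.
Cell (r6,c5): row 6 has {1,3,4,5,6,7}; column 5 has {1,4} → 2.
Cell (r7,c3): row 7 has {1,2,3,6}; column 3 has {1,2,3,4,6,7} → 5.
Cell (r7,c5): row 7 has {1,2,3,5,6}; column 5 has {1,2,4} → 7.
Cell (r1,c4): row 1 has {1,2,4,5}; column 4 has {1,2,3,6} → 7.
Cell (r1,c7): row 1 has {1,2,4,5,7}; column 7 has {2,3,5} → 6.
Cell (r2,c1): row 2 has {2,3,4,5,6}; column 1 has {1,2,6} → 7.
Cell (r2,c2): row 2 has {2,3,4,5,6,7}; column 2 has {3,4,5,6} → 1.

1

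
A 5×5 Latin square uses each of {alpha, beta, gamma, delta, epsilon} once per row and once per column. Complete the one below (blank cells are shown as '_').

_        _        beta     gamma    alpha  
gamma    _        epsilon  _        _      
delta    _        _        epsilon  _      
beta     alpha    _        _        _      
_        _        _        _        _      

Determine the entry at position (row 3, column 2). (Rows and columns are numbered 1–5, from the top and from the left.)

gamma

row 1 has {alpha,beta,gamma}; column 1 has {beta,gamma,delta} — only epsilon is left for (r1,c1).
row 1 has {alpha,beta,gamma,epsilon}; column 2 has {alpha} — only delta is left for (r1,c2).
row 2 has {gamma,epsilon}; column 2 has {alpha,delta} — only beta is left for (r2,c2).
row 2 has {beta,gamma,epsilon}; column 5 has {alpha} — only delta is left for (r2,c5).
row 3 has {delta,epsilon}; column 2 has {alpha,beta,delta} — only gamma is left for (r3,c2).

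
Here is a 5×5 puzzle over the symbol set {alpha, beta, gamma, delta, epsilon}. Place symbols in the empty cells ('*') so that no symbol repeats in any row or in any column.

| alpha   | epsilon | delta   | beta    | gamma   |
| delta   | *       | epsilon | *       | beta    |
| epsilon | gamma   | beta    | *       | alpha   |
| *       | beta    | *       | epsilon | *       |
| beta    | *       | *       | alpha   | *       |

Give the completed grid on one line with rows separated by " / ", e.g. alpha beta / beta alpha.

Cell (r2,c2): row 2 has {beta,delta,epsilon}; column 2 has {beta,gamma,epsilon} → alpha.
Cell (r2,c4): row 2 has {alpha,beta,delta,epsilon}; column 4 has {alpha,beta,epsilon} → gamma.
Cell (r3,c4): row 3 has {alpha,beta,gamma,epsilon}; column 4 has {alpha,beta,gamma,epsilon} → delta.
Cell (r4,c1): row 4 has {beta,epsilon}; column 1 has {alpha,beta,delta,epsilon} → gamma.
Cell (r4,c3): row 4 has {beta,gamma,epsilon}; column 3 has {beta,delta,epsilon} → alpha.
Cell (r4,c5): row 4 has {alpha,beta,gamma,epsilon}; column 5 has {alpha,beta,gamma} → delta.
Cell (r5,c2): row 5 has {alpha,beta}; column 2 has {alpha,beta,gamma,epsilon} → delta.
Cell (r5,c3): row 5 has {alpha,beta,delta}; column 3 has {alpha,beta,delta,epsilon} → gamma.
Cell (r5,c5): row 5 has {alpha,beta,gamma,delta}; column 5 has {alpha,beta,gamma,delta} → epsilon.

alpha epsilon delta beta gamma / delta alpha epsilon gamma beta / epsilon gamma beta delta alpha / gamma beta alpha epsilon delta / beta delta gamma alpha epsilon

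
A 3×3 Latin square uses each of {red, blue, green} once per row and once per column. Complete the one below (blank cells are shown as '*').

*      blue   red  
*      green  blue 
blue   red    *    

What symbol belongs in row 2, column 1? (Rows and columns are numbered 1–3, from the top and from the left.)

red

At row 1, column 1: row 1 has {red,blue}; column 1 has {blue}; that leaves green.
At row 2, column 1: row 2 has {blue,green}; column 1 has {blue,green}; that leaves red.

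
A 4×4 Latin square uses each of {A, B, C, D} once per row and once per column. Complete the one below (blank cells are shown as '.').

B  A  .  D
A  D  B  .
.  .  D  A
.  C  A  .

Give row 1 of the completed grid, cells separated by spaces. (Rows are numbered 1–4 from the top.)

B A C D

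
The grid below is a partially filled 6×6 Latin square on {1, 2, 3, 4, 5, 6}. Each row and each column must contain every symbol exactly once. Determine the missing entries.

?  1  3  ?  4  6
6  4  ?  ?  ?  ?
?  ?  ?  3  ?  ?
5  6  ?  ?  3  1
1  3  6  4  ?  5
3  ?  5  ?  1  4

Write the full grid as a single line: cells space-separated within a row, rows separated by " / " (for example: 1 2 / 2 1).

2 1 3 5 4 6 / 6 4 2 1 5 3 / 4 5 1 3 6 2 / 5 6 4 2 3 1 / 1 3 6 4 2 5 / 3 2 5 6 1 4

row 1 has {1,3,4,6}; column 1 has {1,3,5,6} — only 2 is left for (r1,c1).
row 1 has {1,2,3,4,6}; column 4 has {3,4} — only 5 is left for (r1,c4).
row 3 has {3}; column 1 has {1,2,3,5,6} — only 4 is left for (r3,c1).
row 3 has {3,4}; column 6 has {1,4,5,6} — only 2 is left for (r3,c6).
row 4 has {1,3,5,6}; column 4 has {3,4,5} — only 2 is left for (r4,c4).
row 5 has {1,3,4,5,6}; column 5 has {1,3,4} — only 2 is left for (r5,c5).
row 6 has {1,3,4,5}; column 2 has {1,3,4,6} — only 2 is left for (r6,c2).
row 6 has {1,2,3,4,5}; column 4 has {2,3,4,5} — only 6 is left for (r6,c4).
row 2 has {4,6}; column 4 has {2,3,4,5,6} — only 1 is left for (r2,c4).
row 2 has {1,4,6}; column 5 has {1,2,3,4} — only 5 is left for (r2,c5).
row 2 has {1,4,5,6}; column 6 has {1,2,4,5,6} — only 3 is left for (r2,c6).
row 3 has {2,3,4}; column 2 has {1,2,3,4,6} — only 5 is left for (r3,c2).
row 3 has {2,3,4,5}; column 3 has {3,5,6} — only 1 is left for (r3,c3).
row 3 has {1,2,3,4,5}; column 5 has {1,2,3,4,5} — only 6 is left for (r3,c5).
row 4 has {1,2,3,5,6}; column 3 has {1,3,5,6} — only 4 is left for (r4,c3).
row 2 has {1,3,4,5,6}; column 3 has {1,3,4,5,6} — only 2 is left for (r2,c3).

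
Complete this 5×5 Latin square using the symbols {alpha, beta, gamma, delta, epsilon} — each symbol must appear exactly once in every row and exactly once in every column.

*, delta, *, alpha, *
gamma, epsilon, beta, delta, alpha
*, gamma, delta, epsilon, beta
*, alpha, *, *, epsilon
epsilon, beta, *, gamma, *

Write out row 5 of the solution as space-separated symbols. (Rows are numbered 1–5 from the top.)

epsilon beta alpha gamma delta

(r1,c1) = beta
(r1,c5) = gamma
(r3,c1) = alpha
(r4,c1) = delta
(r4,c3) = gamma
(r4,c4) = beta
(r5,c3) = alpha
(r5,c5) = delta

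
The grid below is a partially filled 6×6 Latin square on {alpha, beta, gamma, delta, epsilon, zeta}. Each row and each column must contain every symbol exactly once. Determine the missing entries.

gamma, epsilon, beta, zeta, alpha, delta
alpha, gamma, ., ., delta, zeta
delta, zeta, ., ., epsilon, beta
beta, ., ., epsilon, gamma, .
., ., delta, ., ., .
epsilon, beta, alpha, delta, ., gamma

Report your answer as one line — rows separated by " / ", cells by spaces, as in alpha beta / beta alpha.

(r2,c3) = epsilon
(r2,c4) = beta
(r3,c3) = gamma
(r3,c4) = alpha
(r4,c3) = zeta
(r4,c6) = alpha
(r5,c1) = zeta
(r5,c2) = alpha
(r5,c4) = gamma
(r5,c5) = beta
(r5,c6) = epsilon
(r6,c5) = zeta
(r4,c2) = delta

gamma epsilon beta zeta alpha delta / alpha gamma epsilon beta delta zeta / delta zeta gamma alpha epsilon beta / beta delta zeta epsilon gamma alpha / zeta alpha delta gamma beta epsilon / epsilon beta alpha delta zeta gamma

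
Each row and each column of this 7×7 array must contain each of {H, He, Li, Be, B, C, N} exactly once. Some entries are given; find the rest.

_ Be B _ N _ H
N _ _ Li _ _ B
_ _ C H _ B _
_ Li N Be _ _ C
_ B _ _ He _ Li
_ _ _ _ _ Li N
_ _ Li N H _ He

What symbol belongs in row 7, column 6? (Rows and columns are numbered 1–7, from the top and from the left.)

Be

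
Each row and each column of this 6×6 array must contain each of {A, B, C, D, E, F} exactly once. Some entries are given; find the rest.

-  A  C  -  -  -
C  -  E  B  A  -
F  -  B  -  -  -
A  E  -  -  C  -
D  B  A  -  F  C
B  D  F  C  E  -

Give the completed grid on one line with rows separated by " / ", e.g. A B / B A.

E A C D B F / C F E B A D / F C B A D E / A E D F C B / D B A E F C / B D F C E A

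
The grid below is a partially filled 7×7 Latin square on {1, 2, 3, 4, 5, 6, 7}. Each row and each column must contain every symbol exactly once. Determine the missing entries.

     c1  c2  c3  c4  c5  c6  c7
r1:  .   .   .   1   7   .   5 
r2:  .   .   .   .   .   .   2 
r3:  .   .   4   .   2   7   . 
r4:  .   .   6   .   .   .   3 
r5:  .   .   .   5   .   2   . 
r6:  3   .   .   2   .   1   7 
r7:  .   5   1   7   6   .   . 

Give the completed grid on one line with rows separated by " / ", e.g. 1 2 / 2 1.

4 3 2 1 7 6 5 / 1 7 3 6 5 4 2 / 5 1 4 3 2 7 6 / 7 2 6 4 1 5 3 / 6 4 7 5 3 2 1 / 3 6 5 2 4 1 7 / 2 5 1 7 6 3 4

(r4,c4) = 4
(r4,c6) = 5
(r6,c3) = 5
(r6,c5) = 4
(r7,c7) = 4
(r4,c5) = 1
(r5,c5) = 3
(r6,c2) = 6
(r7,c1) = 2
(r7,c6) = 3
(r2,c5) = 5
(r4,c1) = 7
(r4,c2) = 2
(r5,c3) = 7
(r2,c3) = 3
(r2,c4) = 6
(r2,c6) = 4
(r3,c4) = 3
(r1,c3) = 2
(r1,c6) = 6
(r2,c1) = 1
(r2,c2) = 7
(r3,c2) = 1
(r3,c7) = 6
(r5,c2) = 4
(r5,c7) = 1
(r1,c1) = 4
(r1,c2) = 3
(r3,c1) = 5
(r5,c1) = 6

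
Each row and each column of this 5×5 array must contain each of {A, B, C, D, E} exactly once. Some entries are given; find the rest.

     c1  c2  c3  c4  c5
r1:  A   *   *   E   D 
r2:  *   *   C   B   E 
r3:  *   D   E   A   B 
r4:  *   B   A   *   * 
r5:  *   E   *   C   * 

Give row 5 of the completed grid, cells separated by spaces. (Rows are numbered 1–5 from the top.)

B E D C A

(r1,c2) = C
(r1,c3) = B
(r2,c1) = D
(r2,c2) = A
(r3,c1) = C
(r4,c1) = E
(r4,c4) = D
(r4,c5) = C
(r5,c1) = B
(r5,c3) = D
(r5,c5) = A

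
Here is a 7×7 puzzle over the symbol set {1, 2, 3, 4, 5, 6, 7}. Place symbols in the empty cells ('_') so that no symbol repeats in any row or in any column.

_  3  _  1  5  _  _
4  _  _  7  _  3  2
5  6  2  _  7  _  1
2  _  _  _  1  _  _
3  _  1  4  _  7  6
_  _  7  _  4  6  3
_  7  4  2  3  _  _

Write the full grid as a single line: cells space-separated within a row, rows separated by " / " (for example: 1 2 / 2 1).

7 3 6 1 5 2 4 / 4 1 5 7 6 3 2 / 5 6 2 3 7 4 1 / 2 4 3 6 1 5 7 / 3 5 1 4 2 7 6 / 1 2 7 5 4 6 3 / 6 7 4 2 3 1 5

row 1 has {1,3,5}; column 3 has {1,2,4,7} — only 6 is left for (r1,c3).
row 2 has {2,3,4,7}; column 3 has {1,2,4,6,7} — only 5 is left for (r2,c3).
row 2 has {2,3,4,5,7}; column 5 has {1,3,4,5,7} — only 6 is left for (r2,c5).
row 3 has {1,2,5,6,7}; column 4 has {1,2,4,7} — only 3 is left for (r3,c4).
row 3 has {1,2,3,5,6,7}; column 6 has {3,6,7} — only 4 is left for (r3,c6).
row 4 has {1,2}; column 3 has {1,2,4,5,6,7} — only 3 is left for (r4,c3).
row 4 has {1,2,3}; column 6 has {3,4,6,7} — only 5 is left for (r4,c6).
row 5 has {1,3,4,6,7}; column 5 has {1,3,4,5,6,7} — only 2 is left for (r5,c5).
row 6 has {3,4,6,7}; column 1 has {2,3,4,5} — only 1 is left for (r6,c1).
row 6 has {1,3,4,6,7}; column 4 has {1,2,3,4,7} — only 5 is left for (r6,c4).
row 7 has {2,3,4,7}; column 1 has {1,2,3,4,5} — only 6 is left for (r7,c1).
row 7 has {2,3,4,6,7}; column 6 has {3,4,5,6,7} — only 1 is left for (r7,c6).
row 7 has {1,2,3,4,6,7}; column 7 has {1,2,3,6} — only 5 is left for (r7,c7).
row 1 has {1,3,5,6}; column 1 has {1,2,3,4,5,6} — only 7 is left for (r1,c1).
row 1 has {1,3,5,6,7}; column 6 has {1,3,4,5,6,7} — only 2 is left for (r1,c6).
row 1 has {1,2,3,5,6,7}; column 7 has {1,2,3,5,6} — only 4 is left for (r1,c7).
row 2 has {2,3,4,5,6,7}; column 2 has {3,6,7} — only 1 is left for (r2,c2).
row 4 has {1,2,3,5}; column 2 has {1,3,6,7} — only 4 is left for (r4,c2).
row 4 has {1,2,3,4,5}; column 4 has {1,2,3,4,5,7} — only 6 is left for (r4,c4).
row 4 has {1,2,3,4,5,6}; column 7 has {1,2,3,4,5,6} — only 7 is left for (r4,c7).
row 5 has {1,2,3,4,6,7}; column 2 has {1,3,4,6,7} — only 5 is left for (r5,c2).
row 6 has {1,3,4,5,6,7}; column 2 has {1,3,4,5,6,7} — only 2 is left for (r6,c2).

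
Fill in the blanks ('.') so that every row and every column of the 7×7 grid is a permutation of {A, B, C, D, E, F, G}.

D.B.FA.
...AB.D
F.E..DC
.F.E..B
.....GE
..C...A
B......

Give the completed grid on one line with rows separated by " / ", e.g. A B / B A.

(r1,c7) = G
(r4,c6) = C
(r7,c7) = F
(r1,c4) = C
(r7,c6) = E
(r1,c2) = E
(r2,c6) = F
(r6,c6) = B
(r2,c3) = G
(r2,c2) = C
(r2,c1) = E
(r6,c1) = G
(r6,c2) = D
(r6,c4) = F
(r6,c5) = E
(r4,c1) = A
(r4,c3) = D
(r4,c5) = G
(r5,c1) = C
(r7,c3) = A
(r3,c5) = A
(r5,c3) = F
(r5,c5) = D
(r7,c2) = G
(r7,c4) = D
(r7,c5) = C
(r3,c2) = B
(r3,c4) = G
(r5,c2) = A
(r5,c4) = B

D E B C F A G / E C G A B F D / F B E G A D C / A F D E G C B / C A F B D G E / G D C F E B A / B G A D C E F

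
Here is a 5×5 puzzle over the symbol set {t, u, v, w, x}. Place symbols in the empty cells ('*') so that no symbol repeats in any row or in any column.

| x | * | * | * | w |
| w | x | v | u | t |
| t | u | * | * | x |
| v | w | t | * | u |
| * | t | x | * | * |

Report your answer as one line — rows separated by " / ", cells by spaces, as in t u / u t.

x v u t w / w x v u t / t u w v x / v w t x u / u t x w v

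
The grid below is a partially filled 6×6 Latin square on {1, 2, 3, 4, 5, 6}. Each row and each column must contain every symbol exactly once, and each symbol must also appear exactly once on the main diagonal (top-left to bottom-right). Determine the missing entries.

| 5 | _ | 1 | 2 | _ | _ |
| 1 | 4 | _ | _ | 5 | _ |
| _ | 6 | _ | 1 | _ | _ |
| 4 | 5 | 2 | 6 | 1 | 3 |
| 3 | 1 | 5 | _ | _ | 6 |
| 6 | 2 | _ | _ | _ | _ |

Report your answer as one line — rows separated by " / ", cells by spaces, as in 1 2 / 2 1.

5 3 1 2 6 4 / 1 4 6 3 5 2 / 2 6 3 1 4 5 / 4 5 2 6 1 3 / 3 1 5 4 2 6 / 6 2 4 5 3 1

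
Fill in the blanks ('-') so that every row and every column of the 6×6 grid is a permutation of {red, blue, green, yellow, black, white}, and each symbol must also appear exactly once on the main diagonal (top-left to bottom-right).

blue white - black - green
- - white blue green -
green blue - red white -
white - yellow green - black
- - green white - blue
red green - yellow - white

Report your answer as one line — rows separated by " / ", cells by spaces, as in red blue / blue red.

blue white red black yellow green / black yellow white blue green red / green blue black red white yellow / white red yellow green blue black / yellow black green white red blue / red green blue yellow black white

(r1,c3) = red
(r1,c5) = yellow
(r3,c3) = black
(r3,c6) = yellow
(r4,c2) = red
(r4,c5) = blue
(r5,c5) = red
(r6,c3) = blue
(r6,c5) = black
(r2,c2) = yellow
(r2,c6) = red
(r5,c2) = black
(r2,c1) = black
(r5,c1) = yellow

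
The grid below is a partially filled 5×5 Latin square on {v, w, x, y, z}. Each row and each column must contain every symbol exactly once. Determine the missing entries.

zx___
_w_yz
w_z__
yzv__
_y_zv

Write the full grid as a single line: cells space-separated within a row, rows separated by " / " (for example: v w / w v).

(r2,c3) = x
(r3,c2) = v
(r3,c4) = x
(r3,c5) = y
(r4,c4) = w
(r4,c5) = x
(r5,c1) = x
(r5,c3) = w
(r1,c3) = y
(r1,c4) = v
(r1,c5) = w
(r2,c1) = v

z x y v w / v w x y z / w v z x y / y z v w x / x y w z v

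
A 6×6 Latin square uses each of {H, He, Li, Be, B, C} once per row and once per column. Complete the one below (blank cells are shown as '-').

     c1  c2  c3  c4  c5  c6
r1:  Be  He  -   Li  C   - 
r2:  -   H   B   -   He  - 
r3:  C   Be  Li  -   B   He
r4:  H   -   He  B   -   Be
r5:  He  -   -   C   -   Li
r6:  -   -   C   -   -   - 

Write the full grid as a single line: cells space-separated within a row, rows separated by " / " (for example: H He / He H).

Be He H Li C B / Li H B Be He C / C Be Li H B He / H C He B Li Be / He B Be C H Li / B Li C He Be H

(r1,c3) = H
(r1,c6) = B
(r2,c1) = Li
(r2,c4) = Be
(r2,c6) = C
(r3,c4) = H
(r4,c5) = Li
(r5,c2) = B
(r5,c3) = Be
(r5,c5) = H
(r6,c1) = B
(r6,c2) = Li
(r6,c4) = He
(r6,c5) = Be
(r6,c6) = H
(r4,c2) = C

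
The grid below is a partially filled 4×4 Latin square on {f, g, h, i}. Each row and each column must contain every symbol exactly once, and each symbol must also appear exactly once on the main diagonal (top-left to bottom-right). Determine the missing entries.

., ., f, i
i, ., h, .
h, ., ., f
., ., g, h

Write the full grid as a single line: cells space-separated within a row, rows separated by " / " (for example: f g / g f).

At row 1, column 1: row 1 has {f,i}; column 1 has {h,i}; the diagonal has {h}; that leaves g.
At row 1, column 2: row 1 has {f,g,i}; column 2 is empty so far; that leaves h.
At row 2, column 2: row 2 has {h,i}; column 2 has {h}; the diagonal has {g,h}; that leaves f.
At row 2, column 4: row 2 has {f,h,i}; column 4 has {f,h,i}; that leaves g.
At row 3, column 3: row 3 has {f,h}; column 3 has {f,g,h}; the diagonal has {f,g,h}; that leaves i.
At row 4, column 1: row 4 has {g,h}; column 1 has {g,h,i}; that leaves f.
At row 4, column 2: row 4 has {f,g,h}; column 2 has {f,h}; that leaves i.
At row 3, column 2: row 3 has {f,h,i}; column 2 has {f,h,i}; that leaves g.

g h f i / i f h g / h g i f / f i g h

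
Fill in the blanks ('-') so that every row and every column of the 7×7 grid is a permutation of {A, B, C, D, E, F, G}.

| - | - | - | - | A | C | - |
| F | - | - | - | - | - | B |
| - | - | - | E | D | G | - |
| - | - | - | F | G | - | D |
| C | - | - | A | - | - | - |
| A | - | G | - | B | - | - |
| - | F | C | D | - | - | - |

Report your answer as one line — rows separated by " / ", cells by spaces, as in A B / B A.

(r3,c1) = B
(r4,c1) = E
(r6,c4) = C
(r7,c1) = G
(r7,c5) = E
(r7,c7) = A
(r1,c1) = D
(r2,c4) = G
(r2,c5) = C
(r5,c5) = F
(r7,c6) = B
(r1,c4) = B
(r4,c6) = A
(r4,c3) = B
(r4,c2) = C
(r3,c2) = A
(r3,c3) = F
(r3,c7) = C
(r1,c3) = E
(r5,c3) = D
(r5,c6) = E
(r5,c7) = G
(r1,c2) = G
(r1,c7) = F
(r2,c3) = A
(r2,c6) = D
(r5,c2) = B
(r6,c6) = F
(r6,c7) = E
(r2,c2) = E
(r6,c2) = D

D G E B A C F / F E A G C D B / B A F E D G C / E C B F G A D / C B D A F E G / A D G C B F E / G F C D E B A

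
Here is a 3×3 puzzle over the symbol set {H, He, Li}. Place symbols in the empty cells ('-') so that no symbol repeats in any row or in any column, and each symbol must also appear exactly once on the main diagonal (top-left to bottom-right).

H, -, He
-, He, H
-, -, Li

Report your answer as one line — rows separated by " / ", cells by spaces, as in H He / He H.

H Li He / Li He H / He H Li

At row 1, column 2: row 1 has {H,He}; column 2 has {He}; that leaves Li.
At row 2, column 1: row 2 has {H,He}; column 1 has {H}; that leaves Li.
At row 3, column 1: row 3 has {Li}; column 1 has {H,Li}; that leaves He.
At row 3, column 2: row 3 has {He,Li}; column 2 has {He,Li}; that leaves H.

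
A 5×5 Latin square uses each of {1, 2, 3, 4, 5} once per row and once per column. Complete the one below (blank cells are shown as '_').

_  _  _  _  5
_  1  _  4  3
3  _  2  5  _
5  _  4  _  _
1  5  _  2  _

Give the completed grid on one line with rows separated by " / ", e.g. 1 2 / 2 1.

4 2 1 3 5 / 2 1 5 4 3 / 3 4 2 5 1 / 5 3 4 1 2 / 1 5 3 2 4

(r2,c1): row 2 has {1,3,4}; column 1 has {1,3,5}, so it must be 2.
(r2,c3): row 2 has {1,2,3,4}; column 3 has {2,4}, so it must be 5.
(r3,c2): row 3 has {2,3,5}; column 2 has {1,5}, so it must be 4.
(r3,c5): row 3 has {2,3,4,5}; column 5 has {3,5}, so it must be 1.
(r4,c5): row 4 has {4,5}; column 5 has {1,3,5}, so it must be 2.
(r5,c3): row 5 has {1,2,5}; column 3 has {2,4,5}, so it must be 3.
(r5,c5): row 5 has {1,2,3,5}; column 5 has {1,2,3,5}, so it must be 4.
(r1,c1): row 1 has {5}; column 1 has {1,2,3,5}, so it must be 4.
(r1,c3): row 1 has {4,5}; column 3 has {2,3,4,5}, so it must be 1.
(r1,c4): row 1 has {1,4,5}; column 4 has {2,4,5}, so it must be 3.
(r4,c2): row 4 has {2,4,5}; column 2 has {1,4,5}, so it must be 3.
(r4,c4): row 4 has {2,3,4,5}; column 4 has {2,3,4,5}, so it must be 1.
(r1,c2): row 1 has {1,3,4,5}; column 2 has {1,3,4,5}, so it must be 2.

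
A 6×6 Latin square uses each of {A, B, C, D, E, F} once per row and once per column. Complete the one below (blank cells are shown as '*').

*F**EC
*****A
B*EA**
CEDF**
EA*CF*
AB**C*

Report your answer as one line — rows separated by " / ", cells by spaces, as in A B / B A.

(r1,c1) = D
(r1,c4) = B
(r2,c1) = F
(r3,c5) = D
(r3,c6) = F
(r4,c6) = B
(r5,c3) = B
(r5,c6) = D
(r6,c3) = F
(r6,c6) = E
(r1,c3) = A
(r2,c3) = C
(r2,c5) = B
(r3,c2) = C
(r4,c5) = A
(r6,c4) = D
(r2,c2) = D
(r2,c4) = E

D F A B E C / F D C E B A / B C E A D F / C E D F A B / E A B C F D / A B F D C E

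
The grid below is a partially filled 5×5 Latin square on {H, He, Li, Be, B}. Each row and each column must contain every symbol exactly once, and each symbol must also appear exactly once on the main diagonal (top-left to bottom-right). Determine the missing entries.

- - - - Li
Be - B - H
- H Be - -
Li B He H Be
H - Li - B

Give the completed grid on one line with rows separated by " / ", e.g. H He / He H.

He Be H B Li / Be Li B He H / B H Be Li He / Li B He H Be / H He Li Be B

(r1,c1): row 1 has {Li}; column 1 has {H,Li,Be}; the diagonal has {H,Be,B}, so it must be He.
(r1,c2): row 1 has {He,Li}; column 2 has {H,B}, so it must be Be.
(r1,c3): row 1 has {He,Li,Be}; column 3 has {He,Li,Be,B}, so it must be H.
(r1,c4): row 1 has {H,He,Li,Be}; column 4 has {H}, so it must be B.
(r2,c2): row 2 has {H,Be,B}; column 2 has {H,Be,B}; the diagonal has {H,He,Be,B}, so it must be Li.
(r2,c4): row 2 has {H,Li,Be,B}; column 4 has {H,B}, so it must be He.
(r3,c1): row 3 has {H,Be}; column 1 has {H,He,Li,Be}, so it must be B.
(r3,c4): row 3 has {H,Be,B}; column 4 has {H,He,B}, so it must be Li.
(r3,c5): row 3 has {H,Li,Be,B}; column 5 has {H,Li,Be,B}, so it must be He.
(r5,c2): row 5 has {H,Li,B}; column 2 has {H,Li,Be,B}, so it must be He.
(r5,c4): row 5 has {H,He,Li,B}; column 4 has {H,He,Li,B}, so it must be Be.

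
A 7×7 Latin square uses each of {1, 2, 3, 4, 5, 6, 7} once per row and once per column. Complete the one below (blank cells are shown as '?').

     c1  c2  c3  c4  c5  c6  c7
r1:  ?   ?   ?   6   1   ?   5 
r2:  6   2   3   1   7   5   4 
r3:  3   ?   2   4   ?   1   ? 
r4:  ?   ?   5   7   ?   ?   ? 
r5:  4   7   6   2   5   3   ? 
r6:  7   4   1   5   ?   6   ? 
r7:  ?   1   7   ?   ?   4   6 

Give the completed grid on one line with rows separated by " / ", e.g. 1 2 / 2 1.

2 3 4 6 1 7 5 / 6 2 3 1 7 5 4 / 3 5 2 4 6 1 7 / 1 6 5 7 4 2 3 / 4 7 6 2 5 3 1 / 7 4 1 5 3 6 2 / 5 1 7 3 2 4 6

(r1,c1) = 2
(r1,c2) = 3
(r1,c3) = 4
(r1,c6) = 7
(r3,c5) = 6
(r3,c7) = 7
(r4,c1) = 1
(r4,c2) = 6
(r4,c6) = 2
(r4,c7) = 3
(r5,c7) = 1
(r6,c7) = 2
(r7,c1) = 5
(r7,c4) = 3
(r7,c5) = 2
(r3,c2) = 5
(r4,c5) = 4
(r6,c5) = 3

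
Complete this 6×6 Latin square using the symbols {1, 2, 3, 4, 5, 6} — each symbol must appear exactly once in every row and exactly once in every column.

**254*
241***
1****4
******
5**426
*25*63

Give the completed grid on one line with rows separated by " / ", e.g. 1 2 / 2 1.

(r1,c6): row 1 has {2,4,5}; column 6 has {3,4,6}, so it must be 1.
(r2,c6): row 2 has {1,2,4}; column 6 has {1,3,4,6}, so it must be 5.
(r4,c6): row 4 is empty so far; column 6 has {1,3,4,5,6}, so it must be 2.
(r5,c3): row 5 has {2,4,5,6}; column 3 has {1,2,5}, so it must be 3.
(r6,c1): row 6 has {2,3,5,6}; column 1 has {1,2,5}, so it must be 4.
(r6,c4): row 6 has {2,3,4,5,6}; column 4 has {4,5}, so it must be 1.
(r2,c5): row 2 has {1,2,4,5}; column 5 has {2,4,6}, so it must be 3.
(r3,c3): row 3 has {1,4}; column 3 has {1,2,3,5}, so it must be 6.
(r3,c5): row 3 has {1,4,6}; column 5 has {2,3,4,6}, so it must be 5.
(r4,c3): row 4 has {2}; column 3 has {1,2,3,5,6}, so it must be 4.
(r4,c5): row 4 has {2,4}; column 5 has {2,3,4,5,6}, so it must be 1.
(r5,c2): row 5 has {2,3,4,5,6}; column 2 has {2,4}, so it must be 1.
(r2,c4): row 2 has {1,2,3,4,5}; column 4 has {1,4,5}, so it must be 6.
(r3,c2): row 3 has {1,4,5,6}; column 2 has {1,2,4}, so it must be 3.
(r3,c4): row 3 has {1,3,4,5,6}; column 4 has {1,4,5,6}, so it must be 2.
(r4,c4): row 4 has {1,2,4}; column 4 has {1,2,4,5,6}, so it must be 3.
(r1,c2): row 1 has {1,2,4,5}; column 2 has {1,2,3,4}, so it must be 6.
(r4,c1): row 4 has {1,2,3,4}; column 1 has {1,2,4,5}, so it must be 6.
(r4,c2): row 4 has {1,2,3,4,6}; column 2 has {1,2,3,4,6}, so it must be 5.
(r1,c1): row 1 has {1,2,4,5,6}; column 1 has {1,2,4,5,6}, so it must be 3.

3 6 2 5 4 1 / 2 4 1 6 3 5 / 1 3 6 2 5 4 / 6 5 4 3 1 2 / 5 1 3 4 2 6 / 4 2 5 1 6 3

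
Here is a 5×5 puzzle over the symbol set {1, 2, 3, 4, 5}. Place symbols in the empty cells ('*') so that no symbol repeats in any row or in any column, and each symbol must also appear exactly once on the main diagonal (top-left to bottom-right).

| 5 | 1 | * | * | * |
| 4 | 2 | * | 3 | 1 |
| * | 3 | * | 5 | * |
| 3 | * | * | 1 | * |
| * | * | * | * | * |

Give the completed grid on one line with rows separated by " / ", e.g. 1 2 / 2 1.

5 1 3 2 4 / 4 2 5 3 1 / 1 3 4 5 2 / 3 4 2 1 5 / 2 5 1 4 3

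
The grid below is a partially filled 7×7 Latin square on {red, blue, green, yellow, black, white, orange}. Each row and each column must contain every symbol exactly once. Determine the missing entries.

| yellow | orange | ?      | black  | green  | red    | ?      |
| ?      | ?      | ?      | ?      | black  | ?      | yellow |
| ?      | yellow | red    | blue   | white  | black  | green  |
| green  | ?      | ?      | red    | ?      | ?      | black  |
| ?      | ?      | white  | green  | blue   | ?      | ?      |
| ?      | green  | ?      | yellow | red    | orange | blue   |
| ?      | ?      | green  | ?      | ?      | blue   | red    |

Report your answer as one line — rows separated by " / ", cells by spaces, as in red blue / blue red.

yellow orange blue black green red white / blue red orange white black green yellow / orange yellow red blue white black green / green blue yellow red orange white black / red black white green blue yellow orange / white green black yellow red orange blue / black white green orange yellow blue red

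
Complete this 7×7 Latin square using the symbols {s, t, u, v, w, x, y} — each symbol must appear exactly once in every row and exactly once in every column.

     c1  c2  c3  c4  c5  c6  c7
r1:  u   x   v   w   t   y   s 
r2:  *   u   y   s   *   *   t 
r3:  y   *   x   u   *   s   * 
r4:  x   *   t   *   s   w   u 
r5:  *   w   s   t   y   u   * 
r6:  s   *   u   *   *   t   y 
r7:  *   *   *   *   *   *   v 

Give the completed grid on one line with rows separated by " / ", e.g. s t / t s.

u x v w t y s / w u y s x v t / y t x u v s w / x y t v s w u / v w s t y u x / s v u x w t y / t s w y u x v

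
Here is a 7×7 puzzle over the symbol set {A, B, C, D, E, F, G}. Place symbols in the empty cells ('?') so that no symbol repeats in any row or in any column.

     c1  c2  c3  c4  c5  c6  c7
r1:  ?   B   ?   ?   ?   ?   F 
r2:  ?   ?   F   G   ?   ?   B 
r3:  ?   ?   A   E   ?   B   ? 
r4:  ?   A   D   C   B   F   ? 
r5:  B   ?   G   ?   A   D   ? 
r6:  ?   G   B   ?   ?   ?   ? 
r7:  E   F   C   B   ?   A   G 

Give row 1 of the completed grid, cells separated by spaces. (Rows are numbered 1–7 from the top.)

D B E A C G F

Cell (r1,c3): row 1 has {B,F}; column 3 has {A,B,C,D,F,G} → E.
Cell (r4,c1): row 4 has {A,B,C,D,F}; column 1 has {B,E} → G.
Cell (r4,c7): row 4 has {A,B,C,D,F,G}; column 7 has {B,F,G} → E.
Cell (r5,c4): row 5 has {A,B,D,G}; column 4 has {B,C,E,G} → F.
Cell (r5,c7): row 5 has {A,B,D,F,G}; column 7 has {B,E,F,G} → C.
Cell (r7,c5): row 7 has {A,B,C,E,F,G}; column 5 has {A,B} → D.
Cell (r3,c7): row 3 has {A,B,E}; column 7 has {B,C,E,F,G} → D.
Cell (r5,c2): row 5 has {A,B,C,D,F,G}; column 2 has {A,B,F,G} → E.
Cell (r6,c7): row 6 has {B,G}; column 7 has {B,C,D,E,F,G} → A.
Cell (r3,c2): row 3 has {A,B,D,E}; column 2 has {A,B,E,F,G} → C.
Cell (r6,c4): row 6 has {A,B,G}; column 4 has {B,C,E,F,G} → D.
Cell (r1,c4): row 1 has {B,E,F}; column 4 has {B,C,D,E,F,G} → A.
Cell (r2,c2): row 2 has {B,F,G}; column 2 has {A,B,C,E,F,G} → D.
Cell (r3,c1): row 3 has {A,B,C,D,E}; column 1 has {B,E,G} → F.
Cell (r3,c5): row 3 has {A,B,C,D,E,F}; column 5 has {A,B,D} → G.
Cell (r6,c1): row 6 has {A,B,D,G}; column 1 has {B,E,F,G} → C.
Cell (r6,c6): row 6 has {A,B,C,D,G}; column 6 has {A,B,D,F} → E.
Cell (r1,c1): row 1 has {A,B,E,F}; column 1 has {B,C,E,F,G} → D.
Cell (r1,c5): row 1 has {A,B,D,E,F}; column 5 has {A,B,D,G} → C.
Cell (r1,c6): row 1 has {A,B,C,D,E,F}; column 6 has {A,B,D,E,F} → G.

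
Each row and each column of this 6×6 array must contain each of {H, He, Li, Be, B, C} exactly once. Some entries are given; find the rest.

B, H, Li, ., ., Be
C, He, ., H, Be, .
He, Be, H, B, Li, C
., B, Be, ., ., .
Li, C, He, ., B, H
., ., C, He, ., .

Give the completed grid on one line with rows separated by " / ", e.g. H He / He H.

(r1,c4): row 1 has {H,Li,Be,B}; column 4 has {H,He,B}, so it must be C.
(r1,c5): row 1 has {H,Li,Be,B,C}; column 5 has {Li,Be,B}, so it must be He.
(r2,c3): row 2 has {H,He,Be,C}; column 3 has {H,He,Li,Be,C}, so it must be B.
(r2,c6): row 2 has {H,He,Be,B,C}; column 6 has {H,Be,C}, so it must be Li.
(r4,c1): row 4 has {Be,B}; column 1 has {He,Li,B,C}, so it must be H.
(r4,c4): row 4 has {H,Be,B}; column 4 has {H,He,B,C}, so it must be Li.
(r4,c5): row 4 has {H,Li,Be,B}; column 5 has {He,Li,Be,B}, so it must be C.
(r4,c6): row 4 has {H,Li,Be,B,C}; column 6 has {H,Li,Be,C}, so it must be He.
(r5,c4): row 5 has {H,He,Li,B,C}; column 4 has {H,He,Li,B,C}, so it must be Be.
(r6,c1): row 6 has {He,C}; column 1 has {H,He,Li,B,C}, so it must be Be.
(r6,c2): row 6 has {He,Be,C}; column 2 has {H,He,Be,B,C}, so it must be Li.
(r6,c5): row 6 has {He,Li,Be,C}; column 5 has {He,Li,Be,B,C}, so it must be H.
(r6,c6): row 6 has {H,He,Li,Be,C}; column 6 has {H,He,Li,Be,C}, so it must be B.

B H Li C He Be / C He B H Be Li / He Be H B Li C / H B Be Li C He / Li C He Be B H / Be Li C He H B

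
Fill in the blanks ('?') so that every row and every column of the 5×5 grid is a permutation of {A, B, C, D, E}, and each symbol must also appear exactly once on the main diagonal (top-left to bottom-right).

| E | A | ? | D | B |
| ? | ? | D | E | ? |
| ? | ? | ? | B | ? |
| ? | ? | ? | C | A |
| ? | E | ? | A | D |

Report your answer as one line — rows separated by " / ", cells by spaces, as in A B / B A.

E A C D B / A B D E C / D C A B E / B D E C A / C E B A D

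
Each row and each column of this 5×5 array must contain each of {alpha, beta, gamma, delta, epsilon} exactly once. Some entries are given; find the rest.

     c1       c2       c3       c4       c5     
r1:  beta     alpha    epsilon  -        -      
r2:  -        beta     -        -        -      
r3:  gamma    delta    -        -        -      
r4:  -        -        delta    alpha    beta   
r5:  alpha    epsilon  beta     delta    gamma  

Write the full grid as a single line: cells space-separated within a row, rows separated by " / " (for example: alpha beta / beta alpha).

(r1,c4): row 1 has {alpha,beta,epsilon}; column 4 has {alpha,delta}, so it must be gamma.
(r1,c5): row 1 has {alpha,beta,gamma,epsilon}; column 5 has {beta,gamma}, so it must be delta.
(r2,c4): row 2 has {beta}; column 4 has {alpha,gamma,delta}, so it must be epsilon.
(r2,c5): row 2 has {beta,epsilon}; column 5 has {beta,gamma,delta}, so it must be alpha.
(r3,c3): row 3 has {gamma,delta}; column 3 has {beta,delta,epsilon}, so it must be alpha.
(r3,c4): row 3 has {alpha,gamma,delta}; column 4 has {alpha,gamma,delta,epsilon}, so it must be beta.
(r3,c5): row 3 has {alpha,beta,gamma,delta}; column 5 has {alpha,beta,gamma,delta}, so it must be epsilon.
(r4,c1): row 4 has {alpha,beta,delta}; column 1 has {alpha,beta,gamma}, so it must be epsilon.
(r4,c2): row 4 has {alpha,beta,delta,epsilon}; column 2 has {alpha,beta,delta,epsilon}, so it must be gamma.
(r2,c1): row 2 has {alpha,beta,epsilon}; column 1 has {alpha,beta,gamma,epsilon}, so it must be delta.
(r2,c3): row 2 has {alpha,beta,delta,epsilon}; column 3 has {alpha,beta,delta,epsilon}, so it must be gamma.

beta alpha epsilon gamma delta / delta beta gamma epsilon alpha / gamma delta alpha beta epsilon / epsilon gamma delta alpha beta / alpha epsilon beta delta gamma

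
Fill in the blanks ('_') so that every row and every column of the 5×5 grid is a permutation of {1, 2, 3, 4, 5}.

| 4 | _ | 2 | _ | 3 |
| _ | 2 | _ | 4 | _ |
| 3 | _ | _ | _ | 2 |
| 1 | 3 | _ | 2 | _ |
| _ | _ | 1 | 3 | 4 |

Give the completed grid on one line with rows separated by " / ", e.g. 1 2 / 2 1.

4 1 2 5 3 / 5 2 3 4 1 / 3 4 5 1 2 / 1 3 4 2 5 / 2 5 1 3 4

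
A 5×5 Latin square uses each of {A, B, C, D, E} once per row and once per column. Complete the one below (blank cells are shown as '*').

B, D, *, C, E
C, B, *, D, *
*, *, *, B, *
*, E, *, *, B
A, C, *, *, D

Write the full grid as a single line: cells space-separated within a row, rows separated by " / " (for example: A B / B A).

B D A C E / C B E D A / E A D B C / D E C A B / A C B E D

(r1,c3): row 1 has {B,C,D,E}; column 3 is empty so far, so it must be A.
(r2,c3): row 2 has {B,C,D}; column 3 has {A}, so it must be E.
(r2,c5): row 2 has {B,C,D,E}; column 5 has {B,D,E}, so it must be A.
(r3,c2): row 3 has {B}; column 2 has {B,C,D,E}, so it must be A.
(r3,c5): row 3 has {A,B}; column 5 has {A,B,D,E}, so it must be C.
(r4,c1): row 4 has {B,E}; column 1 has {A,B,C}, so it must be D.
(r4,c3): row 4 has {B,D,E}; column 3 has {A,E}, so it must be C.
(r4,c4): row 4 has {B,C,D,E}; column 4 has {B,C,D}, so it must be A.
(r5,c3): row 5 has {A,C,D}; column 3 has {A,C,E}, so it must be B.
(r5,c4): row 5 has {A,B,C,D}; column 4 has {A,B,C,D}, so it must be E.
(r3,c1): row 3 has {A,B,C}; column 1 has {A,B,C,D}, so it must be E.
(r3,c3): row 3 has {A,B,C,E}; column 3 has {A,B,C,E}, so it must be D.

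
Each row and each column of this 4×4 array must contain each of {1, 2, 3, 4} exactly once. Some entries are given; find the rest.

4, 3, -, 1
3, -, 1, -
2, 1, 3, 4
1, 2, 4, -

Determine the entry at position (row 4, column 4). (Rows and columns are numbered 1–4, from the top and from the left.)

3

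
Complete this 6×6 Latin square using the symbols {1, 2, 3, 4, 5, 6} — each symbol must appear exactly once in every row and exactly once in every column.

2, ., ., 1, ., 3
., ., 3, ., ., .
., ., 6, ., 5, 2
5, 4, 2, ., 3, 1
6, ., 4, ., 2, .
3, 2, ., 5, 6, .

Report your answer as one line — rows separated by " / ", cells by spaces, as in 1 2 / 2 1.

2 6 5 1 4 3 / 4 5 3 2 1 6 / 1 3 6 4 5 2 / 5 4 2 6 3 1 / 6 1 4 3 2 5 / 3 2 1 5 6 4

Cell (r1,c3): row 1 has {1,2,3}; column 3 has {2,3,4,6} → 5.
Cell (r1,c5): row 1 has {1,2,3,5}; column 5 has {2,3,5,6} → 4.
Cell (r2,c5): row 2 has {3}; column 5 has {2,3,4,5,6} → 1.
Cell (r4,c4): row 4 has {1,2,3,4,5}; column 4 has {1,5} → 6.
Cell (r5,c4): row 5 has {2,4,6}; column 4 has {1,5,6} → 3.
Cell (r5,c6): row 5 has {2,3,4,6}; column 6 has {1,2,3} → 5.
Cell (r6,c3): row 6 has {2,3,5,6}; column 3 has {2,3,4,5,6} → 1.
Cell (r6,c6): row 6 has {1,2,3,5,6}; column 6 has {1,2,3,5} → 4.
Cell (r1,c2): row 1 has {1,2,3,4,5}; column 2 has {2,4} → 6.
Cell (r2,c1): row 2 has {1,3}; column 1 has {2,3,5,6} → 4.
Cell (r2,c2): row 2 has {1,3,4}; column 2 has {2,4,6} → 5.
Cell (r2,c4): row 2 has {1,3,4,5}; column 4 has {1,3,5,6} → 2.
Cell (r2,c6): row 2 has {1,2,3,4,5}; column 6 has {1,2,3,4,5} → 6.
Cell (r3,c1): row 3 has {2,5,6}; column 1 has {2,3,4,5,6} → 1.
Cell (r3,c2): row 3 has {1,2,5,6}; column 2 has {2,4,5,6} → 3.
Cell (r3,c4): row 3 has {1,2,3,5,6}; column 4 has {1,2,3,5,6} → 4.
Cell (r5,c2): row 5 has {2,3,4,5,6}; column 2 has {2,3,4,5,6} → 1.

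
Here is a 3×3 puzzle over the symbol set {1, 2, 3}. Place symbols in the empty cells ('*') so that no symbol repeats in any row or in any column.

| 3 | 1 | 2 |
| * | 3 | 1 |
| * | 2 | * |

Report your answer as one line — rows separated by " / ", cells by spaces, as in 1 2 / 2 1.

3 1 2 / 2 3 1 / 1 2 3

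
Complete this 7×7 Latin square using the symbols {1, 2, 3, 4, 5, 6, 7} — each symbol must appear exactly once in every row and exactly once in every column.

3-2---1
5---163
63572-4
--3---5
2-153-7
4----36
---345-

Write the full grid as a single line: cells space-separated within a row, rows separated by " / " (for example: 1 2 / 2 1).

3 5 2 4 6 7 1 / 5 7 4 2 1 6 3 / 6 3 5 7 2 1 4 / 1 4 3 6 7 2 5 / 2 6 1 5 3 4 7 / 4 2 7 1 5 3 6 / 7 1 6 3 4 5 2

(r3,c6) = 1
(r5,c6) = 4
(r6,c3) = 7
(r6,c5) = 5
(r7,c3) = 6
(r7,c7) = 2
(r1,c6) = 7
(r2,c3) = 4
(r2,c4) = 2
(r4,c6) = 2
(r5,c2) = 6
(r6,c4) = 1
(r1,c5) = 6
(r2,c2) = 7
(r4,c5) = 7
(r6,c2) = 2
(r7,c2) = 1
(r1,c4) = 4
(r4,c1) = 1
(r4,c2) = 4
(r4,c4) = 6
(r7,c1) = 7
(r1,c2) = 5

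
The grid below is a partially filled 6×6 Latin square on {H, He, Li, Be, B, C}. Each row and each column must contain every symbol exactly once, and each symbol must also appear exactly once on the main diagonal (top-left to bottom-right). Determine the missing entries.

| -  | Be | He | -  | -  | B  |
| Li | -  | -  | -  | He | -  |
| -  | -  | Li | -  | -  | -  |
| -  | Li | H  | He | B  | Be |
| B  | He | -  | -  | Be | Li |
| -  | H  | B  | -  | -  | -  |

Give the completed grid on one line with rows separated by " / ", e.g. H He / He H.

H Be He Li C B / Li B Be C He H / Be C Li B H He / C Li H He B Be / B He C H Be Li / He H B Be Li C

Cell (r4,c1): row 4 has {H,He,Li,Be,B}; column 1 has {Li,B} → C.
Cell (r5,c3): row 5 has {He,Li,Be,B}; column 3 has {H,He,Li,B} → C.
Cell (r5,c4): row 5 has {He,Li,Be,B,C}; column 4 has {He} → H.
Cell (r6,c6): row 6 has {H,B}; column 6 has {Li,Be,B}; the diagonal has {He,Li,Be} → C.
Cell (r1,c1): row 1 has {He,Be,B}; column 1 has {Li,B,C}; the diagonal has {He,Li,Be,C} → H.
Cell (r2,c2): row 2 has {He,Li}; column 2 has {H,He,Li,Be}; the diagonal has {H,He,Li,Be,C} → B.
Cell (r2,c3): row 2 has {He,Li,B}; column 3 has {H,He,Li,B,C} → Be.
Cell (r2,c4): row 2 has {He,Li,Be,B}; column 4 has {H,He} → C.
Cell (r2,c6): row 2 has {He,Li,Be,B,C}; column 6 has {Li,Be,B,C} → H.
Cell (r3,c2): row 3 has {Li}; column 2 has {H,He,Li,Be,B} → C.
Cell (r3,c5): row 3 has {Li,C}; column 5 has {He,Be,B} → H.
Cell (r3,c6): row 3 has {H,Li,C}; column 6 has {H,Li,Be,B,C} → He.
Cell (r6,c5): row 6 has {H,B,C}; column 5 has {H,He,Be,B} → Li.
Cell (r1,c4): row 1 has {H,He,Be,B}; column 4 has {H,He,C} → Li.
Cell (r1,c5): row 1 has {H,He,Li,Be,B}; column 5 has {H,He,Li,Be,B} → C.
Cell (r3,c1): row 3 has {H,He,Li,C}; column 1 has {H,Li,B,C} → Be.
Cell (r3,c4): row 3 has {H,He,Li,Be,C}; column 4 has {H,He,Li,C} → B.
Cell (r6,c1): row 6 has {H,Li,B,C}; column 1 has {H,Li,Be,B,C} → He.
Cell (r6,c4): row 6 has {H,He,Li,B,C}; column 4 has {H,He,Li,B,C} → Be.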